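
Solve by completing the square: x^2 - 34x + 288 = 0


Start: x^2 - 34x + 288 = 0
Move constant: x^2 - 34x = -288
Half of -34 is -17, squared is 289
Add 289 to both sides: x^2 - 34x + 289 = 1
(x - 17)^2 = 1
x - 17 = ±1
x = 17 + 1 = 18 or x = 17 - 1 = 16

x = 16, x = 18


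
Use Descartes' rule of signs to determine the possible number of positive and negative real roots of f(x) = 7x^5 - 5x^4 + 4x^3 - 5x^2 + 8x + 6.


Descartes' rule of signs:

For positive roots, count sign changes in f(x) = 7x^5 - 5x^4 + 4x^3 - 5x^2 + 8x + 6:
Signs of coefficients: +, -, +, -, +, +
Number of sign changes: 4
Possible positive real roots: 4, 2, 0

For negative roots, examine f(-x) = -7x^5 - 5x^4 - 4x^3 - 5x^2 - 8x + 6:
Signs of coefficients: -, -, -, -, -, +
Number of sign changes: 1
Possible negative real roots: 1

Positive roots: 4 or 2 or 0; Negative roots: 1


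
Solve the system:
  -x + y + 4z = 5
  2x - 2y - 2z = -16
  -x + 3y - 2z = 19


Using Cramer's rule. Expand each determinant along the first row.
D  = (-1)*[(-2)*(-2) - (-2)*3] - 1*[2*(-2) - (-2)*(-1)] + 4*[2*3 - (-2)*(-1)]
  = (-1)*(10) - 1*(-6) + 4*(4) = 12
Dx = 5*[(-2)*(-2) - (-2)*3] - 1*[(-16)*(-2) - (-2)*19] + 4*[(-16)*3 - (-2)*19]
  = 5*(10) - 1*(70) + 4*(-10) = -60
Dy = (-1)*[(-16)*(-2) - (-2)*19] - 5*[2*(-2) - (-2)*(-1)] + 4*[2*19 - (-16)*(-1)]
  = (-1)*(70) - 5*(-6) + 4*(22) = 48
Dz = (-1)*[(-2)*19 - (-16)*3] - 1*[2*19 - (-16)*(-1)] + 5*[2*3 - (-2)*(-1)]
  = (-1)*(10) - 1*(22) + 5*(4) = -12
x = Dx/D = -60/12 = -5, y = Dy/D = 48/12 = 4, z = Dz/D = -12/12 = -1
Check eq1: (-1)(-5) + (1)(4) + (4)(-1) = 5 = 5 ✓
Check eq2: (2)(-5) + (-2)(4) + (-2)(-1) = -16 = -16 ✓
Check eq3: (-1)(-5) + (3)(4) + (-2)(-1) = 19 = 19 ✓

x = -5, y = 4, z = -1


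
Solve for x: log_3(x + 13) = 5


Convert to exponential form: x + 13 = 3^5 = 243
x = 243 - 13 = 230
Check: log_3(230 + 13) = log_3(243) = log_3(243) = 5 ✓

x = 230


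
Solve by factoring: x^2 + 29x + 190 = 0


We need two numbers that multiply to 190 and add to 29.
Those numbers are 10 and 19 (since 10 * 19 = 190 and 10 + 19 = 29).
So x^2 + 29x + 190 = (x + 10)(x + 19) = 0
Setting each factor to zero: x = -10 or x = -19

x = -19, x = -10


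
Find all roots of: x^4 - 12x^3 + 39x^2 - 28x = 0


The constant term is 0, so x = 0 is a root. Factor out x:
  x^3 - 12x^2 + 39x - 28 = 0
Let p(x) = x^3 - 12x^2 + 39x - 28. By the rational root theorem (leading coefficient 1), any rational root is an integer divisor of 28: try ±1, ±2, ... in turn.
Test x = 1: value = 0 ✓, so (x - 1) is a factor.
Synthetic division by (x - 1): bring down 1; 1(1) - 12 = -11; (-11)(1) + 39 = 28; 28(1) - 28 = 0 → quotient x^2 - 11x + 28, remainder 0.
Solve the quadratic x^2 - 11x + 28 = 0: discriminant = (-11)^2 - 4(1)(28) = 121 - 112 = 9.
sqrt(9) = 3, so x = (11 ± 3)/2: x = 7 or x = 4.
Collecting all roots found:

x = 0, x = 1, x = 4, x = 7


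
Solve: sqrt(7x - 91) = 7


Square both sides: 7x - 91 = 7^2 = 49
7x = 49 + 91 = 140
x = 20
Check: sqrt(7*20 - 91) = sqrt(49) = 7 ✓

x = 20


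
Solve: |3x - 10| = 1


An absolute value equation |expr| = 1 gives two cases:
Case 1: 3x - 10 = 1
  3x = 11, so x = 11/3
Case 2: 3x - 10 = -1
  3x = 9, so x = 3

x = 3, x = 11/3


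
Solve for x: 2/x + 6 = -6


Subtract 6 from both sides: 2/x = -12
Multiply both sides by x: 2 = -12 * x
Divide by -12: x = -1/6

x = -1/6


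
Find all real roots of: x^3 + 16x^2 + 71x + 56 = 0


Let p(x) = x^3 + 16x^2 + 71x + 56. By the rational root theorem (leading coefficient 1), any rational root is an integer divisor of 56: try ±1, ±2, ... in turn.
Test x = 1: value = 144 ≠ 0.
Test x = -1: value = 0 ✓, so (x + 1) is a factor.
Synthetic division by (x + 1): bring down 1; 1(-1) + 16 = 15; 15(-1) + 71 = 56; 56(-1) + 56 = 0 → quotient x^2 + 15x + 56, remainder 0.
Solve the quadratic x^2 + 15x + 56 = 0: discriminant = 15^2 - 4(1)(56) = 225 - 224 = 1.
sqrt(1) = 1, so x = (-15 ± 1)/2: x = -7 or x = -8.

x = -8, x = -7, x = -1


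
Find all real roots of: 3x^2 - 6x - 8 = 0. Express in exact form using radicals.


Using the quadratic formula: x = (-b ± sqrt(b^2 - 4ac)) / (2a)
Here a = 3, b = -6, c = -8
Discriminant = b^2 - 4ac = (-6)^2 - 4(3)(-8) = 36 + 96 = 132
Since discriminant = 132 > 0, there are two real roots.
x = (6 ± 2*sqrt(33)) / 6
Simplifying: x = (3 ± sqrt(33)) / 3
Numerically: x ≈ 2.9149 or x ≈ -0.9149

x = (3 + sqrt(33)) / 3 or x = (3 - sqrt(33)) / 3


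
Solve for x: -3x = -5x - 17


Starting with: -3x = -5x - 17
Move all x terms to left: (-3 + 5)x = -17 - 0
Simplify: 2x = -17
Divide both sides by 2: x = -17/2

x = -17/2


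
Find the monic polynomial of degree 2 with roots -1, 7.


A monic polynomial with roots -1, 7 is:
p(x) = (x + 1)(x - 7)
After multiplying by (x + 1): x + 1
After multiplying by (x - 7): x^2 - 6x - 7

x^2 - 6x - 7


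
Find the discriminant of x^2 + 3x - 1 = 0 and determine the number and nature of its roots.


For ax^2 + bx + c = 0, discriminant D = b^2 - 4ac
Here a = 1, b = 3, c = -1
D = (3)^2 - 4(1)(-1) = 9 + 4 = 13

D = 13 > 0 but not a perfect square
The equation has 2 distinct real irrational roots.

Discriminant = 13, 2 distinct real irrational roots


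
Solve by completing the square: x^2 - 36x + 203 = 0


Start: x^2 - 36x + 203 = 0
Move constant: x^2 - 36x = -203
Half of -36 is -18, squared is 324
Add 324 to both sides: x^2 - 36x + 324 = 121
(x - 18)^2 = 121
x - 18 = ±11
x = 18 + 11 = 29 or x = 18 - 11 = 7

x = 7, x = 29


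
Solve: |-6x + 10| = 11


An absolute value equation |expr| = 11 gives two cases:
Case 1: -6x + 10 = 11
  -6x = 1, so x = -1/6
Case 2: -6x + 10 = -11
  -6x = -21, so x = 7/2

x = -1/6, x = 7/2


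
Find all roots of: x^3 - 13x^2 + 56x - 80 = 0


Let p(x) = x^3 - 13x^2 + 56x - 80. By the rational root theorem (leading coefficient 1), any rational root is an integer divisor of 80: try ±1, ±2, ... in turn.
Test x = 1: value = -36 ≠ 0.
Test x = -1: value = -150 ≠ 0.
Test x = 2: value = -12 ≠ 0.
Test x = -2: value = -252 ≠ 0.
Test x = 4: value = 0 ✓, so (x - 4) is a factor.
Synthetic division by (x - 4): bring down 1; 1(4) - 13 = -9; (-9)(4) + 56 = 20; 20(4) - 80 = 0 → quotient x^2 - 9x + 20, remainder 0.
Solve the quadratic x^2 - 9x + 20 = 0: discriminant = (-9)^2 - 4(1)(20) = 81 - 80 = 1.
sqrt(1) = 1, so x = (9 ± 1)/2: x = 5 or x = 4.
Collecting all roots found:

x = 4 (multiplicity 2), x = 5


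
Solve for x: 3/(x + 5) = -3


Multiply both sides by (x + 5): 3 = -3(x + 5)
Distribute: 3 = -3x - 15
-3x = 3 + 15 = 18
x = -6

x = -6


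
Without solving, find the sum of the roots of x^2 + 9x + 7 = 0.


By Vieta's formulas for ax^2 + bx + c = 0:
  Sum of roots = -b/a
  Product of roots = c/a

Here a = 1, b = 9, c = 7
Sum = -(9)/1 = -9
Product = 7/1 = 7

Sum = -9


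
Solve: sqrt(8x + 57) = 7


Square both sides: 8x + 57 = 7^2 = 49
8x = 49 - 57 = -8
x = -1
Check: sqrt(8*(-1) + 57) = sqrt(49) = 7 ✓

x = -1


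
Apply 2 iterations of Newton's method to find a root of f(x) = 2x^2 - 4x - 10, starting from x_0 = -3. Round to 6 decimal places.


Newton's method: x_(n+1) = x_n - f(x_n)/f'(x_n)
f(x) = 2x^2 - 4x - 10
f'(x) = 4x - 4

Iteration 1:
  f(-3.000000) = 20.000000
  f'(-3.000000) = -16.000000
  x_1 = -3.000000 - (20.000000)/(-16.000000) = -1.750000

Iteration 2:
  f(-1.750000) = 3.125000
  f'(-1.750000) = -11.000000
  x_2 = -1.750000 - (3.125000)/(-11.000000) = -1.465909

x_2 = -1.465909


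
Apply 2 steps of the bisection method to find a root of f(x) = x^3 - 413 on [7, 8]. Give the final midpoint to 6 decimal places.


f(x) = x^3 - 413
f(7) = -70 < 0
f(8) = 99 > 0

Step 1: midpoint = (7.000000 + 8.000000)/2 = 7.500000
  f(7.500000) = 8.875000
  f(mid) > 0, so root is in [7.000000, 7.500000]

Step 2: midpoint = (7.000000 + 7.500000)/2 = 7.250000
  f(7.250000) = -31.921875
  f(mid) < 0, so root is in [7.250000, 7.500000]

midpoint = 7.250000


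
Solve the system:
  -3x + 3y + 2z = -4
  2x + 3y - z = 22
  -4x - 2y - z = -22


Using Cramer's rule. Expand each determinant along the first row.
D  = (-3)*[3*(-1) - (-1)*(-2)] - 3*[2*(-1) - (-1)*(-4)] + 2*[2*(-2) - 3*(-4)]
  = (-3)*(-5) - 3*(-6) + 2*(8) = 49
Dx = (-4)*[3*(-1) - (-1)*(-2)] - 3*[22*(-1) - (-1)*(-22)] + 2*[22*(-2) - 3*(-22)]
  = (-4)*(-5) - 3*(-44) + 2*(22) = 196
Dy = (-3)*[22*(-1) - (-1)*(-22)] - (-4)*[2*(-1) - (-1)*(-4)] + 2*[2*(-22) - 22*(-4)]
  = (-3)*(-44) - (-4)*(-6) + 2*(44) = 196
Dz = (-3)*[3*(-22) - 22*(-2)] - 3*[2*(-22) - 22*(-4)] + (-4)*[2*(-2) - 3*(-4)]
  = (-3)*(-22) - 3*(44) + (-4)*(8) = -98
x = Dx/D = 196/49 = 4, y = Dy/D = 196/49 = 4, z = Dz/D = -98/49 = -2
Check eq1: (-3)(4) + (3)(4) + (2)(-2) = -4 = -4 ✓
Check eq2: (2)(4) + (3)(4) + (-1)(-2) = 22 = 22 ✓
Check eq3: (-4)(4) + (-2)(4) + (-1)(-2) = -22 = -22 ✓

x = 4, y = 4, z = -2


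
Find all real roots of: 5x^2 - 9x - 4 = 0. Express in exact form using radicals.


Using the quadratic formula: x = (-b ± sqrt(b^2 - 4ac)) / (2a)
Here a = 5, b = -9, c = -4
Discriminant = b^2 - 4ac = (-9)^2 - 4(5)(-4) = 81 + 80 = 161
Since discriminant = 161 > 0, there are two real roots.
x = (9 ± sqrt(161)) / 10
Numerically: x ≈ 2.1689 or x ≈ -0.3689

x = (9 + sqrt(161)) / 10 or x = (9 - sqrt(161)) / 10


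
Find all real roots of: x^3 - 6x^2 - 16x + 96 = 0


Let p(x) = x^3 - 6x^2 - 16x + 96. By the rational root theorem (leading coefficient 1), any rational root is an integer divisor of 96: try ±1, ±2, ... in turn.
Test x = 1: value = 75 ≠ 0.
Test x = -1: value = 105 ≠ 0.
Test x = 2: value = 48 ≠ 0.
Test x = -2: value = 96 ≠ 0.
Test x = 3: value = 21 ≠ 0.
Test x = -3: value = 63 ≠ 0.
Test x = 4: value = 0 ✓, so (x - 4) is a factor.
Synthetic division by (x - 4): bring down 1; 1(4) - 6 = -2; (-2)(4) - 16 = -24; (-24)(4) + 96 = 0 → quotient x^2 - 2x - 24, remainder 0.
Solve the quadratic x^2 - 2x - 24 = 0: discriminant = (-2)^2 - 4(1)(-24) = 4 + 96 = 100.
sqrt(100) = 10, so x = (2 ± 10)/2: x = 6 or x = -4.

x = -4, x = 4, x = 6


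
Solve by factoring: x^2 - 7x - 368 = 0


We need two numbers that multiply to -368 and add to -7.
Those numbers are -23 and 16 (since (-23) * 16 = -368 and (-23) + 16 = -7).
So x^2 - 7x - 368 = (x - 23)(x + 16) = 0
Setting each factor to zero: x = 23 or x = -16

x = -16, x = 23


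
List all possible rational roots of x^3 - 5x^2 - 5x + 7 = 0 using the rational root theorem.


Rational root theorem: possible roots are ±p/q where:
  p divides the constant term (7): p ∈ {1, 7}
  q divides the leading coefficient (1): q ∈ {1}

All possible rational roots: -7, -1, 1, 7

-7, -1, 1, 7


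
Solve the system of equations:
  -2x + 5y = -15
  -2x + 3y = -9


Using Cramer's rule:
Determinant D = (-2)(3) - (-2)(5) = -6 + 10 = 4
Dx = (-15)(3) - (-9)(5) = -45 + 45 = 0
Dy = (-2)(-9) - (-2)(-15) = 18 - 30 = -12
x = Dx/D = 0/4 = 0
y = Dy/D = -12/4 = -3

x = 0, y = -3


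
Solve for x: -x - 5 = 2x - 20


Starting with: -x - 5 = 2x - 20
Move all x terms to left: (-1 - 2)x = -20 + 5
Simplify: -3x = -15
Divide both sides by -3: x = 5

x = 5


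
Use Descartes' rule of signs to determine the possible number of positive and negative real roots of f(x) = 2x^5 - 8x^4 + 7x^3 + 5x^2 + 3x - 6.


Descartes' rule of signs:

For positive roots, count sign changes in f(x) = 2x^5 - 8x^4 + 7x^3 + 5x^2 + 3x - 6:
Signs of coefficients: +, -, +, +, +, -
Number of sign changes: 3
Possible positive real roots: 3, 1

For negative roots, examine f(-x) = -2x^5 - 8x^4 - 7x^3 + 5x^2 - 3x - 6:
Signs of coefficients: -, -, -, +, -, -
Number of sign changes: 2
Possible negative real roots: 2, 0

Positive roots: 3 or 1; Negative roots: 2 or 0


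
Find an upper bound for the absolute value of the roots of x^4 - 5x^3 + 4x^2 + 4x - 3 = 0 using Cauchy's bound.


Cauchy's bound: all roots r satisfy |r| <= 1 + max(|a_i/a_n|) for i = 0,...,n-1
where a_n is the leading coefficient.

Coefficients: [1, -5, 4, 4, -3]
Leading coefficient a_n = 1
Ratios |a_i/a_n|: 5, 4, 4, 3
Maximum ratio: 5
Cauchy's bound: |r| <= 1 + 5 = 6

Upper bound = 6


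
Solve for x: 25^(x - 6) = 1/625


Express both sides with the same base.
1/625 = 25^(-2)
Since the bases match, equate exponents: x - 6 = -2
So x = -2 - (-6) = 4

x = 4


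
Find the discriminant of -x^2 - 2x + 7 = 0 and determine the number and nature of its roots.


For ax^2 + bx + c = 0, discriminant D = b^2 - 4ac
Here a = -1, b = -2, c = 7
D = (-2)^2 - 4(-1)(7) = 4 + 28 = 32

D = 32 > 0 but not a perfect square
The equation has 2 distinct real irrational roots.

Discriminant = 32, 2 distinct real irrational roots


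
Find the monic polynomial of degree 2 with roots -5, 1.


A monic polynomial with roots -5, 1 is:
p(x) = (x + 5)(x - 1)
After multiplying by (x + 5): x + 5
After multiplying by (x - 1): x^2 + 4x - 5

x^2 + 4x - 5


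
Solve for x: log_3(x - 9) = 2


Convert to exponential form: x - 9 = 3^2 = 9
x = 9 + 9 = 18
Check: log_3(18 - 9) = log_3(9) = log_3(9) = 2 ✓

x = 18


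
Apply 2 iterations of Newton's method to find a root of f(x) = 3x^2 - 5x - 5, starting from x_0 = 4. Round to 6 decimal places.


Newton's method: x_(n+1) = x_n - f(x_n)/f'(x_n)
f(x) = 3x^2 - 5x - 5
f'(x) = 6x - 5

Iteration 1:
  f(4.000000) = 23.000000
  f'(4.000000) = 19.000000
  x_1 = 4.000000 - (23.000000)/(19.000000) = 2.789474

Iteration 2:
  f(2.789474) = 4.396122
  f'(2.789474) = 11.736842
  x_2 = 2.789474 - (4.396122)/(11.736842) = 2.414916

x_2 = 2.414916


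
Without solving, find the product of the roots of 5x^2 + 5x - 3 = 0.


By Vieta's formulas for ax^2 + bx + c = 0:
  Sum of roots = -b/a
  Product of roots = c/a

Here a = 5, b = 5, c = -3
Sum = -(5)/5 = -1
Product = -3/5 = -3/5

Product = -3/5


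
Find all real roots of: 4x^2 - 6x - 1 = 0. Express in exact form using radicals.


Using the quadratic formula: x = (-b ± sqrt(b^2 - 4ac)) / (2a)
Here a = 4, b = -6, c = -1
Discriminant = b^2 - 4ac = (-6)^2 - 4(4)(-1) = 36 + 16 = 52
Since discriminant = 52 > 0, there are two real roots.
x = (6 ± 2*sqrt(13)) / 8
Simplifying: x = (3 ± sqrt(13)) / 4
Numerically: x ≈ 1.6514 or x ≈ -0.1514

x = (3 + sqrt(13)) / 4 or x = (3 - sqrt(13)) / 4


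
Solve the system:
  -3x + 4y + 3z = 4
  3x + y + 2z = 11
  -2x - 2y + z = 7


Using Cramer's rule. Expand each determinant along the first row.
D  = (-3)*[1*1 - 2*(-2)] - 4*[3*1 - 2*(-2)] + 3*[3*(-2) - 1*(-2)]
  = (-3)*(5) - 4*(7) + 3*(-4) = -55
Dx = 4*[1*1 - 2*(-2)] - 4*[11*1 - 2*7] + 3*[11*(-2) - 1*7]
  = 4*(5) - 4*(-3) + 3*(-29) = -55
Dy = (-3)*[11*1 - 2*7] - 4*[3*1 - 2*(-2)] + 3*[3*7 - 11*(-2)]
  = (-3)*(-3) - 4*(7) + 3*(43) = 110
Dz = (-3)*[1*7 - 11*(-2)] - 4*[3*7 - 11*(-2)] + 4*[3*(-2) - 1*(-2)]
  = (-3)*(29) - 4*(43) + 4*(-4) = -275
x = Dx/D = -55/-55 = 1, y = Dy/D = 110/-55 = -2, z = Dz/D = -275/-55 = 5
Check eq1: (-3)(1) + (4)(-2) + (3)(5) = 4 = 4 ✓
Check eq2: (3)(1) + (1)(-2) + (2)(5) = 11 = 11 ✓
Check eq3: (-2)(1) + (-2)(-2) + (1)(5) = 7 = 7 ✓

x = 1, y = -2, z = 5


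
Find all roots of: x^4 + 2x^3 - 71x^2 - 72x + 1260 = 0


Let p(x) = x^4 + 2x^3 - 71x^2 - 72x + 1260. By the rational root theorem (leading coefficient 1), any rational root is an integer divisor of 1260: try ±1, ±2, ... in turn.
Test x = 1: value = 1120 ≠ 0.
Test x = -1: value = 1260 ≠ 0.
Test x = 2: value = 864 ≠ 0.
Test x = -2: value = 1120 ≠ 0.
Test x = 3: value = 540 ≠ 0.
Test x = -3: value = 864 ≠ 0.
Test x = 4: value = 220 ≠ 0.
Test x = -4: value = 540 ≠ 0.
Test x = 5: value = 0 ✓, so (x - 5) is a factor.
Synthetic division by (x - 5): bring down 1; 1(5) + 2 = 7; 7(5) - 71 = -36; (-36)(5) - 72 = -252; (-252)(5) + 1260 = 0 → quotient x^3 + 7x^2 - 36x - 252, remainder 0.
Continue with the quotient x^3 + 7x^2 - 36x - 252 (candidates must divide 252).
Test x = 6: value = 0 ✓, so (x - 6) is a factor.
Synthetic division by (x - 6): bring down 1; 1(6) + 7 = 13; 13(6) - 36 = 42; 42(6) - 252 = 0 → quotient x^2 + 13x + 42, remainder 0.
Solve the quadratic x^2 + 13x + 42 = 0: discriminant = 13^2 - 4(1)(42) = 169 - 168 = 1.
sqrt(1) = 1, so x = (-13 ± 1)/2: x = -6 or x = -7.
Collecting all roots found:

x = -7, x = -6, x = 5, x = 6


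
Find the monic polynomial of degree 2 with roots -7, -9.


A monic polynomial with roots -7, -9 is:
p(x) = (x + 7)(x + 9)
After multiplying by (x + 7): x + 7
After multiplying by (x + 9): x^2 + 16x + 63

x^2 + 16x + 63


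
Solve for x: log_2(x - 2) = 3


Convert to exponential form: x - 2 = 2^3 = 8
x = 8 + 2 = 10
Check: log_2(10 - 2) = log_2(8) = log_2(8) = 3 ✓

x = 10


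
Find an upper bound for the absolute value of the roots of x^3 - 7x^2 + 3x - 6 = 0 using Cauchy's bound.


Cauchy's bound: all roots r satisfy |r| <= 1 + max(|a_i/a_n|) for i = 0,...,n-1
where a_n is the leading coefficient.

Coefficients: [1, -7, 3, -6]
Leading coefficient a_n = 1
Ratios |a_i/a_n|: 7, 3, 6
Maximum ratio: 7
Cauchy's bound: |r| <= 1 + 7 = 8

Upper bound = 8


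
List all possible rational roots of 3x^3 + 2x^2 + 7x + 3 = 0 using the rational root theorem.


Rational root theorem: possible roots are ±p/q where:
  p divides the constant term (3): p ∈ {1, 3}
  q divides the leading coefficient (3): q ∈ {1, 3}

All possible rational roots: -3, -1, -1/3, 1/3, 1, 3

-3, -1, -1/3, 1/3, 1, 3


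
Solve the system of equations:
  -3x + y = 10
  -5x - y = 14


Using Cramer's rule:
Determinant D = (-3)(-1) - (-5)(1) = 3 + 5 = 8
Dx = (10)(-1) - (14)(1) = -10 - 14 = -24
Dy = (-3)(14) - (-5)(10) = -42 + 50 = 8
x = Dx/D = -24/8 = -3
y = Dy/D = 8/8 = 1

x = -3, y = 1


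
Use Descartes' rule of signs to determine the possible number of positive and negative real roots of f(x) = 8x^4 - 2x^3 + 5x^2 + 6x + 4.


Descartes' rule of signs:

For positive roots, count sign changes in f(x) = 8x^4 - 2x^3 + 5x^2 + 6x + 4:
Signs of coefficients: +, -, +, +, +
Number of sign changes: 2
Possible positive real roots: 2, 0

For negative roots, examine f(-x) = 8x^4 + 2x^3 + 5x^2 - 6x + 4:
Signs of coefficients: +, +, +, -, +
Number of sign changes: 2
Possible negative real roots: 2, 0

Positive roots: 2 or 0; Negative roots: 2 or 0


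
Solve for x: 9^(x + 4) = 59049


Express both sides with the same base.
59049 = 9^5
Since the bases match, equate exponents: x + 4 = 5
So x = 5 - (4) = 1

x = 1


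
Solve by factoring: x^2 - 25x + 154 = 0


We need two numbers that multiply to 154 and add to -25.
Those numbers are -14 and -11 (since (-14) * (-11) = 154 and (-14) + (-11) = -25).
So x^2 - 25x + 154 = (x - 14)(x - 11) = 0
Setting each factor to zero: x = 14 or x = 11

x = 11, x = 14


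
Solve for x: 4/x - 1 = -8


Subtract -1 from both sides: 4/x = -7
Multiply both sides by x: 4 = -7 * x
Divide by -7: x = -4/7

x = -4/7


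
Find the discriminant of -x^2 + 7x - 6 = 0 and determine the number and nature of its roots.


For ax^2 + bx + c = 0, discriminant D = b^2 - 4ac
Here a = -1, b = 7, c = -6
D = (7)^2 - 4(-1)(-6) = 49 - 24 = 25

D = 25 > 0 and is a perfect square (sqrt = 5)
The equation has 2 distinct real rational roots.

Discriminant = 25, 2 distinct real rational roots


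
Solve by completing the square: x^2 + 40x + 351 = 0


Start: x^2 + 40x + 351 = 0
Move constant: x^2 + 40x = -351
Half of 40 is 20, squared is 400
Add 400 to both sides: x^2 + 40x + 400 = 49
(x + 20)^2 = 49
x + 20 = ±7
x = -20 + 7 = -13 or x = -20 - 7 = -27

x = -27, x = -13


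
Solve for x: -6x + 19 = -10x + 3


Starting with: -6x + 19 = -10x + 3
Move all x terms to left: (-6 + 10)x = 3 - 19
Simplify: 4x = -16
Divide both sides by 4: x = -4

x = -4


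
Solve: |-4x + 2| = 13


An absolute value equation |expr| = 13 gives two cases:
Case 1: -4x + 2 = 13
  -4x = 11, so x = -11/4
Case 2: -4x + 2 = -13
  -4x = -15, so x = 15/4

x = -11/4, x = 15/4


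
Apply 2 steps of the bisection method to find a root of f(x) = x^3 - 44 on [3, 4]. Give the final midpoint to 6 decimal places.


f(x) = x^3 - 44
f(3) = -17 < 0
f(4) = 20 > 0

Step 1: midpoint = (3.000000 + 4.000000)/2 = 3.500000
  f(3.500000) = -1.125000
  f(mid) < 0, so root is in [3.500000, 4.000000]

Step 2: midpoint = (3.500000 + 4.000000)/2 = 3.750000
  f(3.750000) = 8.734375
  f(mid) > 0, so root is in [3.500000, 3.750000]

midpoint = 3.750000


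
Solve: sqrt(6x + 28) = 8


Square both sides: 6x + 28 = 8^2 = 64
6x = 64 - 28 = 36
x = 6
Check: sqrt(6*6 + 28) = sqrt(64) = 8 ✓

x = 6


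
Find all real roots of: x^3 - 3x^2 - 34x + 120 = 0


Let p(x) = x^3 - 3x^2 - 34x + 120. By the rational root theorem (leading coefficient 1), any rational root is an integer divisor of 120: try ±1, ±2, ... in turn.
Test x = 1: value = 84 ≠ 0.
Test x = -1: value = 150 ≠ 0.
Test x = 2: value = 48 ≠ 0.
Test x = -2: value = 168 ≠ 0.
Test x = 3: value = 18 ≠ 0.
Test x = -3: value = 168 ≠ 0.
Test x = 4: value = 0 ✓, so (x - 4) is a factor.
Synthetic division by (x - 4): bring down 1; 1(4) - 3 = 1; 1(4) - 34 = -30; (-30)(4) + 120 = 0 → quotient x^2 + x - 30, remainder 0.
Solve the quadratic x^2 + x - 30 = 0: discriminant = 1^2 - 4(1)(-30) = 1 + 120 = 121.
sqrt(121) = 11, so x = (-1 ± 11)/2: x = 5 or x = -6.

x = -6, x = 4, x = 5


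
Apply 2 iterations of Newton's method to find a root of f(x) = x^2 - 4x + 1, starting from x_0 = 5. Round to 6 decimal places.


Newton's method: x_(n+1) = x_n - f(x_n)/f'(x_n)
f(x) = x^2 - 4x + 1
f'(x) = 2x - 4

Iteration 1:
  f(5.000000) = 6.000000
  f'(5.000000) = 6.000000
  x_1 = 5.000000 - (6.000000)/(6.000000) = 4.000000

Iteration 2:
  f(4.000000) = 1.000000
  f'(4.000000) = 4.000000
  x_2 = 4.000000 - (1.000000)/(4.000000) = 3.750000

x_2 = 3.750000


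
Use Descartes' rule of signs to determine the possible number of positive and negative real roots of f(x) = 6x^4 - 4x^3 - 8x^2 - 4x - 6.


Descartes' rule of signs:

For positive roots, count sign changes in f(x) = 6x^4 - 4x^3 - 8x^2 - 4x - 6:
Signs of coefficients: +, -, -, -, -
Number of sign changes: 1
Possible positive real roots: 1

For negative roots, examine f(-x) = 6x^4 + 4x^3 - 8x^2 + 4x - 6:
Signs of coefficients: +, +, -, +, -
Number of sign changes: 3
Possible negative real roots: 3, 1

Positive roots: 1; Negative roots: 3 or 1


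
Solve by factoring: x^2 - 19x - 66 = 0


We need two numbers that multiply to -66 and add to -19.
Those numbers are -22 and 3 (since (-22) * 3 = -66 and (-22) + 3 = -19).
So x^2 - 19x - 66 = (x - 22)(x + 3) = 0
Setting each factor to zero: x = 22 or x = -3

x = -3, x = 22


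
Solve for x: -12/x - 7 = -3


Subtract -7 from both sides: -12/x = 4
Multiply both sides by x: -12 = 4 * x
Divide by 4: x = -3

x = -3


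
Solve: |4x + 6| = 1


An absolute value equation |expr| = 1 gives two cases:
Case 1: 4x + 6 = 1
  4x = -5, so x = -5/4
Case 2: 4x + 6 = -1
  4x = -7, so x = -7/4

x = -7/4, x = -5/4


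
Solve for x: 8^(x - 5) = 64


Express both sides with the same base.
64 = 8^2
Since the bases match, equate exponents: x - 5 = 2
So x = 2 - (-5) = 7

x = 7


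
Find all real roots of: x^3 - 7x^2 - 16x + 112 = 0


Let p(x) = x^3 - 7x^2 - 16x + 112. By the rational root theorem (leading coefficient 1), any rational root is an integer divisor of 112: try ±1, ±2, ... in turn.
Test x = 1: value = 90 ≠ 0.
Test x = -1: value = 120 ≠ 0.
Test x = 2: value = 60 ≠ 0.
Test x = -2: value = 108 ≠ 0.
Test x = 4: value = 0 ✓, so (x - 4) is a factor.
Synthetic division by (x - 4): bring down 1; 1(4) - 7 = -3; (-3)(4) - 16 = -28; (-28)(4) + 112 = 0 → quotient x^2 - 3x - 28, remainder 0.
Solve the quadratic x^2 - 3x - 28 = 0: discriminant = (-3)^2 - 4(1)(-28) = 9 + 112 = 121.
sqrt(121) = 11, so x = (3 ± 11)/2: x = 7 or x = -4.

x = -4, x = 4, x = 7


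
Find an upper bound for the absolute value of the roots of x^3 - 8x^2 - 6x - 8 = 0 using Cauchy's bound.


Cauchy's bound: all roots r satisfy |r| <= 1 + max(|a_i/a_n|) for i = 0,...,n-1
where a_n is the leading coefficient.

Coefficients: [1, -8, -6, -8]
Leading coefficient a_n = 1
Ratios |a_i/a_n|: 8, 6, 8
Maximum ratio: 8
Cauchy's bound: |r| <= 1 + 8 = 9

Upper bound = 9


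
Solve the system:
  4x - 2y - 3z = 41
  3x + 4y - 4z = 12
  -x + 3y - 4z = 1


Using Cramer's rule. Expand each determinant along the first row.
D  = 4*[4*(-4) - (-4)*3] - (-2)*[3*(-4) - (-4)*(-1)] + (-3)*[3*3 - 4*(-1)]
  = 4*(-4) - (-2)*(-16) + (-3)*(13) = -87
Dx = 41*[4*(-4) - (-4)*3] - (-2)*[12*(-4) - (-4)*1] + (-3)*[12*3 - 4*1]
  = 41*(-4) - (-2)*(-44) + (-3)*(32) = -348
Dy = 4*[12*(-4) - (-4)*1] - 41*[3*(-4) - (-4)*(-1)] + (-3)*[3*1 - 12*(-1)]
  = 4*(-44) - 41*(-16) + (-3)*(15) = 435
Dz = 4*[4*1 - 12*3] - (-2)*[3*1 - 12*(-1)] + 41*[3*3 - 4*(-1)]
  = 4*(-32) - (-2)*(15) + 41*(13) = 435
x = Dx/D = -348/-87 = 4, y = Dy/D = 435/-87 = -5, z = Dz/D = 435/-87 = -5
Check eq1: (4)(4) + (-2)(-5) + (-3)(-5) = 41 = 41 ✓
Check eq2: (3)(4) + (4)(-5) + (-4)(-5) = 12 = 12 ✓
Check eq3: (-1)(4) + (3)(-5) + (-4)(-5) = 1 = 1 ✓

x = 4, y = -5, z = -5


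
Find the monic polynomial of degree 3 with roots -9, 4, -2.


A monic polynomial with roots -9, 4, -2 is:
p(x) = (x + 9)(x - 4)(x + 2)
After multiplying by (x + 9): x + 9
After multiplying by (x - 4): x^2 + 5x - 36
After multiplying by (x + 2): x^3 + 7x^2 - 26x - 72

x^3 + 7x^2 - 26x - 72


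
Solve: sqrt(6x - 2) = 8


Square both sides: 6x - 2 = 8^2 = 64
6x = 64 + 2 = 66
x = 11
Check: sqrt(6*11 - 2) = sqrt(64) = 8 ✓

x = 11


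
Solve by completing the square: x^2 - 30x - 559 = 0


Start: x^2 - 30x - 559 = 0
Move constant: x^2 - 30x = 559
Half of -30 is -15, squared is 225
Add 225 to both sides: x^2 - 30x + 225 = 784
(x - 15)^2 = 784
x - 15 = ±28
x = 15 + 28 = 43 or x = 15 - 28 = -13

x = -13, x = 43


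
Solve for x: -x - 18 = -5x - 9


Starting with: -x - 18 = -5x - 9
Move all x terms to left: (-1 + 5)x = -9 + 18
Simplify: 4x = 9
Divide both sides by 4: x = 9/4

x = 9/4


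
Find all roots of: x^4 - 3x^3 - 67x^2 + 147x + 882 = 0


Let p(x) = x^4 - 3x^3 - 67x^2 + 147x + 882. By the rational root theorem (leading coefficient 1), any rational root is an integer divisor of 882: try ±1, ±2, ... in turn.
Test x = 1: value = 960 ≠ 0.
Test x = -1: value = 672 ≠ 0.
Test x = 2: value = 900 ≠ 0.
Test x = -2: value = 360 ≠ 0.
Test x = 3: value = 720 ≠ 0.
Test x = -3: value = 0 ✓, so (x + 3) is a factor.
Synthetic division by (x + 3): bring down 1; 1(-3) - 3 = -6; (-6)(-3) - 67 = -49; (-49)(-3) + 147 = 294; 294(-3) + 882 = 0 → quotient x^3 - 6x^2 - 49x + 294, remainder 0.
Continue with the quotient x^3 - 6x^2 - 49x + 294 (candidates must divide 294; re-test x = -3 first in case it repeats).
Test x = -3: value = 360 ≠ 0.
Test x = 6: value = 0 ✓, so (x - 6) is a factor.
Synthetic division by (x - 6): bring down 1; 1(6) - 6 = 0; 0(6) - 49 = -49; (-49)(6) + 294 = 0 → quotient x^2 - 49, remainder 0.
Solve the quadratic x^2 - 49 = 0: discriminant = 0^2 - 4(1)(-49) = 0 + 196 = 196.
sqrt(196) = 14, so x = (0 ± 14)/2: x = 7 or x = -7.
Collecting all roots found:

x = -7, x = -3, x = 6, x = 7


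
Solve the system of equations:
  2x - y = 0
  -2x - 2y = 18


Using Cramer's rule:
Determinant D = (2)(-2) - (-2)(-1) = -4 - 2 = -6
Dx = (0)(-2) - (18)(-1) = 0 + 18 = 18
Dy = (2)(18) - (-2)(0) = 36 - 0 = 36
x = Dx/D = 18/-6 = -3
y = Dy/D = 36/-6 = -6

x = -3, y = -6


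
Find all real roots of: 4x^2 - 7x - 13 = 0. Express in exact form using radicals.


Using the quadratic formula: x = (-b ± sqrt(b^2 - 4ac)) / (2a)
Here a = 4, b = -7, c = -13
Discriminant = b^2 - 4ac = (-7)^2 - 4(4)(-13) = 49 + 208 = 257
Since discriminant = 257 > 0, there are two real roots.
x = (7 ± sqrt(257)) / 8
Numerically: x ≈ 2.8789 or x ≈ -1.1289

x = (7 + sqrt(257)) / 8 or x = (7 - sqrt(257)) / 8


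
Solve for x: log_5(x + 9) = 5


Convert to exponential form: x + 9 = 5^5 = 3125
x = 3125 - 9 = 3116
Check: log_5(3116 + 9) = log_5(3125) = log_5(3125) = 5 ✓

x = 3116


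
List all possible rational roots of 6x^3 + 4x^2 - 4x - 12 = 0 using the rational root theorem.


Rational root theorem: possible roots are ±p/q where:
  p divides the constant term (-12): p ∈ {1, 2, 3, 4, 6, 12}
  q divides the leading coefficient (6): q ∈ {1, 2, 3, 6}

All possible rational roots: -12, -6, -4, -3, -2, -3/2, -4/3, -1, -2/3, -1/2, -1/3, -1/6, 1/6, 1/3, 1/2, 2/3, 1, 4/3, 3/2, 2, 3, 4, 6, 12

-12, -6, -4, -3, -2, -3/2, -4/3, -1, -2/3, -1/2, -1/3, -1/6, 1/6, 1/3, 1/2, 2/3, 1, 4/3, 3/2, 2, 3, 4, 6, 12


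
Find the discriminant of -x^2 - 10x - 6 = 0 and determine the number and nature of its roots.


For ax^2 + bx + c = 0, discriminant D = b^2 - 4ac
Here a = -1, b = -10, c = -6
D = (-10)^2 - 4(-1)(-6) = 100 - 24 = 76

D = 76 > 0 but not a perfect square
The equation has 2 distinct real irrational roots.

Discriminant = 76, 2 distinct real irrational roots


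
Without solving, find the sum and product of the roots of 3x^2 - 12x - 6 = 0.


By Vieta's formulas for ax^2 + bx + c = 0:
  Sum of roots = -b/a
  Product of roots = c/a

Here a = 3, b = -12, c = -6
Sum = -(-12)/3 = 4
Product = -6/3 = -2

Sum = 4, Product = -2


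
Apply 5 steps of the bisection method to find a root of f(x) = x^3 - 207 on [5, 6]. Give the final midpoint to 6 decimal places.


f(x) = x^3 - 207
f(5) = -82 < 0
f(6) = 9 > 0

Step 1: midpoint = (5.000000 + 6.000000)/2 = 5.500000
  f(5.500000) = -40.625000
  f(mid) < 0, so root is in [5.500000, 6.000000]

Step 2: midpoint = (5.500000 + 6.000000)/2 = 5.750000
  f(5.750000) = -16.890625
  f(mid) < 0, so root is in [5.750000, 6.000000]

Step 3: midpoint = (5.750000 + 6.000000)/2 = 5.875000
  f(5.875000) = -4.220703
  f(mid) < 0, so root is in [5.875000, 6.000000]

Step 4: midpoint = (5.875000 + 6.000000)/2 = 5.937500
  f(5.937500) = 2.320068
  f(mid) > 0, so root is in [5.875000, 5.937500]

Step 5: midpoint = (5.875000 + 5.937500)/2 = 5.906250
  f(5.906250) = -0.967621
  f(mid) < 0, so root is in [5.906250, 5.937500]

midpoint = 5.906250


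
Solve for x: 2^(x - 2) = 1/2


Express both sides with the same base.
1/2 = 2^(-1)
Since the bases match, equate exponents: x - 2 = -1
So x = -1 - (-2) = 1

x = 1


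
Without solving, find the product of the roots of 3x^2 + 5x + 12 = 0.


By Vieta's formulas for ax^2 + bx + c = 0:
  Sum of roots = -b/a
  Product of roots = c/a

Here a = 3, b = 5, c = 12
Sum = -(5)/3 = -5/3
Product = 12/3 = 4

Product = 4


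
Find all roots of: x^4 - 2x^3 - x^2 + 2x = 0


The constant term is 0, so x = 0 is a root. Factor out x:
  x^3 - 2x^2 - x + 2 = 0
Let p(x) = x^3 - 2x^2 - x + 2. By the rational root theorem (leading coefficient 1), any rational root is an integer divisor of 2: try ±1, ±2, ... in turn.
Test x = 1: value = 0 ✓, so (x - 1) is a factor.
Synthetic division by (x - 1): bring down 1; 1(1) - 2 = -1; (-1)(1) - 1 = -2; (-2)(1) + 2 = 0 → quotient x^2 - x - 2, remainder 0.
Solve the quadratic x^2 - x - 2 = 0: discriminant = (-1)^2 - 4(1)(-2) = 1 + 8 = 9.
sqrt(9) = 3, so x = (1 ± 3)/2: x = 2 or x = -1.
Collecting all roots found:

x = -1, x = 0, x = 1, x = 2


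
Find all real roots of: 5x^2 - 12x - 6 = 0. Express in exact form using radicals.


Using the quadratic formula: x = (-b ± sqrt(b^2 - 4ac)) / (2a)
Here a = 5, b = -12, c = -6
Discriminant = b^2 - 4ac = (-12)^2 - 4(5)(-6) = 144 + 120 = 264
Since discriminant = 264 > 0, there are two real roots.
x = (12 ± 2*sqrt(66)) / 10
Simplifying: x = (6 ± sqrt(66)) / 5
Numerically: x ≈ 2.8248 or x ≈ -0.4248

x = (6 + sqrt(66)) / 5 or x = (6 - sqrt(66)) / 5


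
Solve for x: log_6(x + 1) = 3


Convert to exponential form: x + 1 = 6^3 = 216
x = 216 - 1 = 215
Check: log_6(215 + 1) = log_6(216) = log_6(216) = 3 ✓

x = 215


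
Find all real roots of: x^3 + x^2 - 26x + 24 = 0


Let p(x) = x^3 + x^2 - 26x + 24. By the rational root theorem (leading coefficient 1), any rational root is an integer divisor of 24: try ±1, ±2, ... in turn.
Test x = 1: value = 0 ✓, so (x - 1) is a factor.
Synthetic division by (x - 1): bring down 1; 1(1) + 1 = 2; 2(1) - 26 = -24; (-24)(1) + 24 = 0 → quotient x^2 + 2x - 24, remainder 0.
Solve the quadratic x^2 + 2x - 24 = 0: discriminant = 2^2 - 4(1)(-24) = 4 + 96 = 100.
sqrt(100) = 10, so x = (-2 ± 10)/2: x = 4 or x = -6.

x = -6, x = 1, x = 4


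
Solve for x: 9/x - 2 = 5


Subtract -2 from both sides: 9/x = 7
Multiply both sides by x: 9 = 7 * x
Divide by 7: x = 9/7

x = 9/7


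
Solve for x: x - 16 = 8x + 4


Starting with: x - 16 = 8x + 4
Move all x terms to left: (1 - 8)x = 4 + 16
Simplify: -7x = 20
Divide both sides by -7: x = -20/7

x = -20/7


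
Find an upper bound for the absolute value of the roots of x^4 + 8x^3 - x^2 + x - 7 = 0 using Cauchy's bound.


Cauchy's bound: all roots r satisfy |r| <= 1 + max(|a_i/a_n|) for i = 0,...,n-1
where a_n is the leading coefficient.

Coefficients: [1, 8, -1, 1, -7]
Leading coefficient a_n = 1
Ratios |a_i/a_n|: 8, 1, 1, 7
Maximum ratio: 8
Cauchy's bound: |r| <= 1 + 8 = 9

Upper bound = 9


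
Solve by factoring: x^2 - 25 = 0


We need two numbers that multiply to -25 and add to 0.
Those numbers are 5 and -5 (since 5 * (-5) = -25 and 5 + (-5) = 0).
So x^2 - 25 = (x + 5)(x - 5) = 0
Setting each factor to zero: x = -5 or x = 5

x = -5, x = 5


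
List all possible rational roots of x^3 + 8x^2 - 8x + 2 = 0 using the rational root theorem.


Rational root theorem: possible roots are ±p/q where:
  p divides the constant term (2): p ∈ {1, 2}
  q divides the leading coefficient (1): q ∈ {1}

All possible rational roots: -2, -1, 1, 2

-2, -1, 1, 2


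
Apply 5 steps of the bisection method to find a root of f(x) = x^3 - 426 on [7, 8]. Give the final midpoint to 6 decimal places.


f(x) = x^3 - 426
f(7) = -83 < 0
f(8) = 86 > 0

Step 1: midpoint = (7.000000 + 8.000000)/2 = 7.500000
  f(7.500000) = -4.125000
  f(mid) < 0, so root is in [7.500000, 8.000000]

Step 2: midpoint = (7.500000 + 8.000000)/2 = 7.750000
  f(7.750000) = 39.484375
  f(mid) > 0, so root is in [7.500000, 7.750000]

Step 3: midpoint = (7.500000 + 7.750000)/2 = 7.625000
  f(7.625000) = 17.322266
  f(mid) > 0, so root is in [7.500000, 7.625000]

Step 4: midpoint = (7.500000 + 7.625000)/2 = 7.562500
  f(7.562500) = 6.510010
  f(mid) > 0, so root is in [7.500000, 7.562500]

Step 5: midpoint = (7.500000 + 7.562500)/2 = 7.531250
  f(7.531250) = 1.170441
  f(mid) > 0, so root is in [7.500000, 7.531250]

midpoint = 7.531250


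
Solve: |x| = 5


An absolute value equation |expr| = 5 gives two cases:
Case 1: x = 5
  x = 5, so x = 5
Case 2: x = -5
  x = -5, so x = -5

x = -5, x = 5


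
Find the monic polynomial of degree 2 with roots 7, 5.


A monic polynomial with roots 7, 5 is:
p(x) = (x - 7)(x - 5)
After multiplying by (x - 7): x - 7
After multiplying by (x - 5): x^2 - 12x + 35

x^2 - 12x + 35


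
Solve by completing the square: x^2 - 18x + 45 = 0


Start: x^2 - 18x + 45 = 0
Move constant: x^2 - 18x = -45
Half of -18 is -9, squared is 81
Add 81 to both sides: x^2 - 18x + 81 = 36
(x - 9)^2 = 36
x - 9 = ±6
x = 9 + 6 = 15 or x = 9 - 6 = 3

x = 3, x = 15


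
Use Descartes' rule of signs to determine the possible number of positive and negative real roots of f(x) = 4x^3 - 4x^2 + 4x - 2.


Descartes' rule of signs:

For positive roots, count sign changes in f(x) = 4x^3 - 4x^2 + 4x - 2:
Signs of coefficients: +, -, +, -
Number of sign changes: 3
Possible positive real roots: 3, 1

For negative roots, examine f(-x) = -4x^3 - 4x^2 - 4x - 2:
Signs of coefficients: -, -, -, -
Number of sign changes: 0
Possible negative real roots: 0

Positive roots: 3 or 1; Negative roots: 0


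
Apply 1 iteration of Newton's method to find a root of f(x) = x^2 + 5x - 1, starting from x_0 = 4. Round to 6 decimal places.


Newton's method: x_(n+1) = x_n - f(x_n)/f'(x_n)
f(x) = x^2 + 5x - 1
f'(x) = 2x + 5

Iteration 1:
  f(4.000000) = 35.000000
  f'(4.000000) = 13.000000
  x_1 = 4.000000 - (35.000000)/(13.000000) = 1.307692

x_1 = 1.307692


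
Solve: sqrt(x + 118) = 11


Square both sides: x + 118 = 11^2 = 121
x = 121 - 118 = 3
x = 3
Check: sqrt(1*3 + 118) = sqrt(121) = 11 ✓

x = 3


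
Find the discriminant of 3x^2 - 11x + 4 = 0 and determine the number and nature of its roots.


For ax^2 + bx + c = 0, discriminant D = b^2 - 4ac
Here a = 3, b = -11, c = 4
D = (-11)^2 - 4(3)(4) = 121 - 48 = 73

D = 73 > 0 but not a perfect square
The equation has 2 distinct real irrational roots.

Discriminant = 73, 2 distinct real irrational roots


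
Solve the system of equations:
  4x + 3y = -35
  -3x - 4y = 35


Using Cramer's rule:
Determinant D = (4)(-4) - (-3)(3) = -16 + 9 = -7
Dx = (-35)(-4) - (35)(3) = 140 - 105 = 35
Dy = (4)(35) - (-3)(-35) = 140 - 105 = 35
x = Dx/D = 35/-7 = -5
y = Dy/D = 35/-7 = -5

x = -5, y = -5


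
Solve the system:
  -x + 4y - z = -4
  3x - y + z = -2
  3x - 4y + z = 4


Using Cramer's rule. Expand each determinant along the first row.
D  = (-1)*[(-1)*1 - 1*(-4)] - 4*[3*1 - 1*3] + (-1)*[3*(-4) - (-1)*3]
  = (-1)*(3) - 4*(0) + (-1)*(-9) = 6
Dx = (-4)*[(-1)*1 - 1*(-4)] - 4*[(-2)*1 - 1*4] + (-1)*[(-2)*(-4) - (-1)*4]
  = (-4)*(3) - 4*(-6) + (-1)*(12) = 0
Dy = (-1)*[(-2)*1 - 1*4] - (-4)*[3*1 - 1*3] + (-1)*[3*4 - (-2)*3]
  = (-1)*(-6) - (-4)*(0) + (-1)*(18) = -12
Dz = (-1)*[(-1)*4 - (-2)*(-4)] - 4*[3*4 - (-2)*3] + (-4)*[3*(-4) - (-1)*3]
  = (-1)*(-12) - 4*(18) + (-4)*(-9) = -24
x = Dx/D = 0/6 = 0, y = Dy/D = -12/6 = -2, z = Dz/D = -24/6 = -4
Check eq1: (-1)(0) + (4)(-2) + (-1)(-4) = -4 = -4 ✓
Check eq2: (3)(0) + (-1)(-2) + (1)(-4) = -2 = -2 ✓
Check eq3: (3)(0) + (-4)(-2) + (1)(-4) = 4 = 4 ✓

x = 0, y = -2, z = -4


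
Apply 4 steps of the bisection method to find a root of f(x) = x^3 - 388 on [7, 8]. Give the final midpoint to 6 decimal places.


f(x) = x^3 - 388
f(7) = -45 < 0
f(8) = 124 > 0

Step 1: midpoint = (7.000000 + 8.000000)/2 = 7.500000
  f(7.500000) = 33.875000
  f(mid) > 0, so root is in [7.000000, 7.500000]

Step 2: midpoint = (7.000000 + 7.500000)/2 = 7.250000
  f(7.250000) = -6.921875
  f(mid) < 0, so root is in [7.250000, 7.500000]

Step 3: midpoint = (7.250000 + 7.500000)/2 = 7.375000
  f(7.375000) = 13.130859
  f(mid) > 0, so root is in [7.250000, 7.375000]

Step 4: midpoint = (7.250000 + 7.375000)/2 = 7.312500
  f(7.312500) = 3.018799
  f(mid) > 0, so root is in [7.250000, 7.312500]

midpoint = 7.312500


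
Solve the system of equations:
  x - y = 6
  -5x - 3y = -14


Using Cramer's rule:
Determinant D = (1)(-3) - (-5)(-1) = -3 - 5 = -8
Dx = (6)(-3) - (-14)(-1) = -18 - 14 = -32
Dy = (1)(-14) - (-5)(6) = -14 + 30 = 16
x = Dx/D = -32/-8 = 4
y = Dy/D = 16/-8 = -2

x = 4, y = -2


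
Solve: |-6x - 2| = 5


An absolute value equation |expr| = 5 gives two cases:
Case 1: -6x - 2 = 5
  -6x = 7, so x = -7/6
Case 2: -6x - 2 = -5
  -6x = -3, so x = 1/2

x = -7/6, x = 1/2


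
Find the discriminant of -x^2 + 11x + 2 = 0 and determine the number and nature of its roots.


For ax^2 + bx + c = 0, discriminant D = b^2 - 4ac
Here a = -1, b = 11, c = 2
D = (11)^2 - 4(-1)(2) = 121 + 8 = 129

D = 129 > 0 but not a perfect square
The equation has 2 distinct real irrational roots.

Discriminant = 129, 2 distinct real irrational roots


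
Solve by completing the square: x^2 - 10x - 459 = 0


Start: x^2 - 10x - 459 = 0
Move constant: x^2 - 10x = 459
Half of -10 is -5, squared is 25
Add 25 to both sides: x^2 - 10x + 25 = 484
(x - 5)^2 = 484
x - 5 = ±22
x = 5 + 22 = 27 or x = 5 - 22 = -17

x = -17, x = 27


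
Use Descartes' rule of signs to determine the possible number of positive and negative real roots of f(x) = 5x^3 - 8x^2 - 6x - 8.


Descartes' rule of signs:

For positive roots, count sign changes in f(x) = 5x^3 - 8x^2 - 6x - 8:
Signs of coefficients: +, -, -, -
Number of sign changes: 1
Possible positive real roots: 1

For negative roots, examine f(-x) = -5x^3 - 8x^2 + 6x - 8:
Signs of coefficients: -, -, +, -
Number of sign changes: 2
Possible negative real roots: 2, 0

Positive roots: 1; Negative roots: 2 or 0


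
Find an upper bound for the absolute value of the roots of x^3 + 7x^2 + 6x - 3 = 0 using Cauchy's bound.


Cauchy's bound: all roots r satisfy |r| <= 1 + max(|a_i/a_n|) for i = 0,...,n-1
where a_n is the leading coefficient.

Coefficients: [1, 7, 6, -3]
Leading coefficient a_n = 1
Ratios |a_i/a_n|: 7, 6, 3
Maximum ratio: 7
Cauchy's bound: |r| <= 1 + 7 = 8

Upper bound = 8
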